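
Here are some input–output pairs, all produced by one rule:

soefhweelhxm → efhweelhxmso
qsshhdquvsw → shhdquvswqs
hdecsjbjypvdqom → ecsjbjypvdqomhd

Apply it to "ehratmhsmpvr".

Each output is the input with this applied: move the first 2 characters to the end (rotate left by 2).
For "ehratmhsmpvr" the result is "ratmhsmpvreh".

ratmhsmpvreh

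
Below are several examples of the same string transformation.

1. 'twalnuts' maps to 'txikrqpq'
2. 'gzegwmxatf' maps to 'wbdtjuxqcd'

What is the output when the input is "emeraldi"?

jboxiafb

In each case the input is transformed by: shift every letter 3 places backward in the alphabet (wrapping around), then move the first character to the end.
Starting from "emeraldi": after the first operation, "bjboxiaf"; after the second, "jboxiafb".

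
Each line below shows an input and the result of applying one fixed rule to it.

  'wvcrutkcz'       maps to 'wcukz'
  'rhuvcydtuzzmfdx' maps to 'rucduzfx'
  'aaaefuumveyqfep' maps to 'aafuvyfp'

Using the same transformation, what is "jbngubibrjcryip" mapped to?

Looking at the pairs, the operation is to keep every other character starting from the first (positions 1st, 3rd, 5th, ...).
For "jbngubibrjcryip" the result is "jnuircyp".

jnuircyp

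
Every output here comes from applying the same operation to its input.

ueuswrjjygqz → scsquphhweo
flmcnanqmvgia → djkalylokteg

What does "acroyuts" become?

Each output is the input with this applied: shift every letter 2 places backward in the alphabet (wrapping around), then delete the last character.
So "acroyuts" becomes "yapmwsr".
(Check on "flmcnanqmvgia": → "djkalyloktegy" → "djkalylokteg" ✓)

yapmwsr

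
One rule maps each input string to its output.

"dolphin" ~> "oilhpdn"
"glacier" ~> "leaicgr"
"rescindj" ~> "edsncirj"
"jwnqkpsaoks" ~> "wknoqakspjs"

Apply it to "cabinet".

Looking at the pairs, the operation is to take characters alternately from the front and the back (1st, last, 2nd, 2nd-last, ...), then move the first 2 characters to the end (rotate left by 2).
"cabinet" → "ctaebni" → "aebnict".

aebnict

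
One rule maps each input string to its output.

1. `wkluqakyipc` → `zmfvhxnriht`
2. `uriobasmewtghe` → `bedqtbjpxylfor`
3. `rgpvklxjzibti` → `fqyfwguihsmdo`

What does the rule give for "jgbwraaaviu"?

The rule is to shift every letter 3 places backward in the alphabet (wrapping around), then reverse the string.
"jgbwraaaviu" → "gdytoxxxsfr" → "rfsxxxotydg".

rfsxxxotydg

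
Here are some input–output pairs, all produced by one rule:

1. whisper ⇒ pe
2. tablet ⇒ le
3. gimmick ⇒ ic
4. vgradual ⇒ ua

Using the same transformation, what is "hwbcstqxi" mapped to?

qx

The transformation: move the last 3 characters to the front (rotate right by 3), then keep only the first 2 characters.
Applying both steps to "hwbcstqxi": "qxihwbcst", then "qx".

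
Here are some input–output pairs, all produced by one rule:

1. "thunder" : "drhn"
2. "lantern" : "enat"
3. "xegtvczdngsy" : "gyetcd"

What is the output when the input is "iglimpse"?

pegi

The pattern: move the last 3 characters to the front (rotate right by 3), then keep every other character starting from the first (positions 1st, 3rd, 5th, ...).
On "iglimpse": the first step gives "pseiglim", and the second then gives "pegi".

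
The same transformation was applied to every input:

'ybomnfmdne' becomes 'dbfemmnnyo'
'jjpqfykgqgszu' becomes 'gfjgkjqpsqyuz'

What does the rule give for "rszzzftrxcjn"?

In each case the input is transformed by: sort the characters into alphabetical order, then swap each adjacent pair of characters (1↔2, 3↔4, ...).
Applying both steps to "rszzzftrxcjn": "cfjnrrstxzzz", then "fcnjrrtszxzz".

fcnjrrtszxzz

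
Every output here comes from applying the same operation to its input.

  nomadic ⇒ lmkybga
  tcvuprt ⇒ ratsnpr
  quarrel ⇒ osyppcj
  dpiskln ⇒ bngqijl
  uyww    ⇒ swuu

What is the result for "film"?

dgjk

Rule — shift every letter 2 places backward in the alphabet (wrapping around).
So "film" becomes "dgjk".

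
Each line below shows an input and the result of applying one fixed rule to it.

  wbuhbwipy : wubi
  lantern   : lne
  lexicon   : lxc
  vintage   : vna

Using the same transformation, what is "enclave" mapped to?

eca

The pattern: delete the last 2 characters, then keep every other character starting from the first (positions 1st, 3rd, 5th, ...).
For "enclave", step one produces "encla"; step two turns that into "eca".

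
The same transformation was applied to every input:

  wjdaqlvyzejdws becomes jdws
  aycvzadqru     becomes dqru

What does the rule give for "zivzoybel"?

ybel

The rule is to keep only the last 4 characters.
So "zivzoybel" becomes "ybel".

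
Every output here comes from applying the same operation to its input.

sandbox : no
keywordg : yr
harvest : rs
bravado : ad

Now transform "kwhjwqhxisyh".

hqih

What's happening: keep one character in every 3, starting at position 3 (positions 3rd, 6th, 9th, ...).
For "kwhjwqhxisyh" the result is "hqih".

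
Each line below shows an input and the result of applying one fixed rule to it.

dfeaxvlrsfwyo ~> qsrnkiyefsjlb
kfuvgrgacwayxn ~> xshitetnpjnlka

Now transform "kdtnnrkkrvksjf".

xqgaaexxeixfws

The rule is to shift every letter 13 places forward in the alphabet (wrapping around) — i.e. ROT13.
Doing the same to "kdtnnrkkrvksjf": "xqgaaexxeixfws".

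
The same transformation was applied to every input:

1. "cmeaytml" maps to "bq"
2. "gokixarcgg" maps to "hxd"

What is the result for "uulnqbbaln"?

The rule is to keep one character in every 3, starting at position 3 (positions 3rd, 6th, 9th, ...), then shift every letter 3 places backward in the alphabet (wrapping around).
Starting from "uulnqbbaln": after the first operation, "lbl"; after the second, "iyi".
(Check on "gokixarcgg": → "kag" → "hxd" ✓)

iyi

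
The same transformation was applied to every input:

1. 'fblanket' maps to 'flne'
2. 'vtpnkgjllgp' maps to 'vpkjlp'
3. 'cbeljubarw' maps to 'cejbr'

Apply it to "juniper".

In each case the input is transformed by: keep every other character starting from the first (positions 1st, 3rd, 5th, ...).
Doing the same to "juniper": "jnpr".

jnpr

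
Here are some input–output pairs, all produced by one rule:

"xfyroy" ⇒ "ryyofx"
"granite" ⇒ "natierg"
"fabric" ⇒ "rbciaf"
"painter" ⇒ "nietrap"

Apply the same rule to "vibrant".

rbnativ

In each case the input is transformed by: swap each adjacent pair of characters (1↔2, 3↔4, ...), then move the first 2 characters to the end (rotate left by 2).
On "vibrant": the first step gives "ivrbnat", and the second then gives "rbnativ".
(Check on "granite": → "rgnatie" → "natierg" ✓)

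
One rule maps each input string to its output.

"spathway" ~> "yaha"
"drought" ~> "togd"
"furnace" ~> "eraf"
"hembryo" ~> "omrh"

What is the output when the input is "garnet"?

tre

The rule is to swap the first and last characters, then keep every other character starting from the first (positions 1st, 3rd, 5th, ...).
"garnet" → "tarneg" → "tre".
(Check on "drought": → "troughd" → "togd" ✓)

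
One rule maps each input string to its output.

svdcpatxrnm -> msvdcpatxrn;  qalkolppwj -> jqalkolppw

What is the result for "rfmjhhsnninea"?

arfmjhhsnnine

Looking at the pairs, the operation is to move the last character to the front.
On "rfmjhhsnninea" that produces "arfmjhhsnnine".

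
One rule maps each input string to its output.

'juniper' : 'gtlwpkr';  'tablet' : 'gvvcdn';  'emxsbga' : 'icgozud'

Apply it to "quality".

What's happening: move the last 2 characters to the front (rotate right by 2), then shift every letter 2 places forward in the alphabet (wrapping around).
For "quality", step one produces "tyquali"; step two turns that into "vaswcnk".
(Check on "juniper": → "erjunip" → "gtlwpkr" ✓)

vaswcnk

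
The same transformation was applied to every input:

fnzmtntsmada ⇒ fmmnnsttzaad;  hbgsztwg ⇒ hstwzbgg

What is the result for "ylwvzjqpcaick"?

The rule is to sort the characters into alphabetical order, then move the first 3 characters to the end (rotate left by 3).
Starting from "ylwvzjqpcaick": after the first operation, "accijklpqvwyz"; after the second, "ijklpqvwyzacc".

ijklpqvwyzacc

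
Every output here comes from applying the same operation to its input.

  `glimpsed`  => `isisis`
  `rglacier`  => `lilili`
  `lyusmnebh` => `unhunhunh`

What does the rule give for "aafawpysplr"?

fppfppfpp

In each case the input is transformed by: keep one character in every 3, starting at position 3 (positions 3rd, 6th, 9th, ...), then write the whole string 3 times in a row.
Starting from "aafawpysplr": after the first operation, "fpp"; after the second, "fppfppfpp".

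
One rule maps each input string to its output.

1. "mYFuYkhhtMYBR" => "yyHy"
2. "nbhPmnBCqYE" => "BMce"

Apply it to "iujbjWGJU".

Looking at the pairs, the operation is to keep one character in every 3, starting at position 2 (positions 2nd, 5th, 8th, ...), then flip the case of every letter.
Working it through for "iujbjWGJU": intermediate "ujJ", final "UJj".
(Check on "mYFuYkhhtMYBR": → "YYhY" → "yyHy" ✓)

UJj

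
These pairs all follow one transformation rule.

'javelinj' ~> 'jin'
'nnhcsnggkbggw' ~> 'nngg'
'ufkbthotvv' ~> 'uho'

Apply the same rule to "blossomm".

What's happening: swap each adjacent pair of characters (1↔2, 3↔4, ...), then keep one character in every 3, starting at position 2 (positions 2nd, 5th, 8th, ...).
For "blossomm", step one produces "lbsoosmm"; step two turns that into "bom".

bom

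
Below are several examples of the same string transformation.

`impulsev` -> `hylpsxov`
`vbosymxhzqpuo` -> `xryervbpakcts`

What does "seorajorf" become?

In each case the input is transformed by: move the last 2 characters to the front (rotate right by 2), then shift every letter 3 places forward in the alphabet (wrapping around).
Applying that to "seorajorf" gives "uivhrudmr".
(Check on "impulsev": → "evimpuls" → "hylpsxov" ✓)

uivhrudmr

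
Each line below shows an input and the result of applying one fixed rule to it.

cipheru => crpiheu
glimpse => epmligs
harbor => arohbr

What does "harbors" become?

arrohbs

Looking at the pairs, the operation is to sort the characters into reverse alphabetical order, then swap the first and last characters.
For "harbors", step one produces "srrohba"; step two turns that into "arrohbs".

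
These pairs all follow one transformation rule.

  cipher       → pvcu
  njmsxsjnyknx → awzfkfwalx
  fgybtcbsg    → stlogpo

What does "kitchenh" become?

In each case the input is transformed by: delete the last 2 characters, then shift every letter 13 places forward in the alphabet (wrapping around) — i.e. ROT13.
For "kitchenh", step one produces "kitche"; step two turns that into "xvgpur".

xvgpur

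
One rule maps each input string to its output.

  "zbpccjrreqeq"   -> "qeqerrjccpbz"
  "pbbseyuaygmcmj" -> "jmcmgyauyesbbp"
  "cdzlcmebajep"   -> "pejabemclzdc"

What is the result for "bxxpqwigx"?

xgiwqpxxb

Looking at the pairs, the operation is to reverse the string.
On "bxxpqwigx" that produces "xgiwqpxxb".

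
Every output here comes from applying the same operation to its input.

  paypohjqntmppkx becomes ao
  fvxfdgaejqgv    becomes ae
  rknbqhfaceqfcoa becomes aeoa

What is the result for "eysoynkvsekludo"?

Looking at the pairs, the operation is to keep only the vowels.
For "eysoynkvsekludo" the result is "eoeuo".

eoeuo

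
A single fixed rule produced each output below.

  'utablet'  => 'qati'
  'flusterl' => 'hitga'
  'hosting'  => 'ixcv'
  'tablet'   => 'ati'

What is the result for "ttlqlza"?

In each case the input is transformed by: shift every letter 11 places backward in the alphabet (wrapping around), then delete the first 3 characters.
On "ttlqlza": the first step gives "iiafaop", and the second then gives "faop".

faop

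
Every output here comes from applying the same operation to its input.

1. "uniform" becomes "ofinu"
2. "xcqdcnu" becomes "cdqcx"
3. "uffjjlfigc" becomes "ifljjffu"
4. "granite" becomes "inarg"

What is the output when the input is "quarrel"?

What's happening: delete the last 2 characters, then reverse the string.
"quarrel" → "quarr" → "rrauq".

rrauq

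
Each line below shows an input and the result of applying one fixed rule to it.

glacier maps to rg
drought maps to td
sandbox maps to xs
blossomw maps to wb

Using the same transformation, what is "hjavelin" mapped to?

nh

The pattern: move the last character to the front, then keep only the first 2 characters.
For "hjavelin" the result is "nh".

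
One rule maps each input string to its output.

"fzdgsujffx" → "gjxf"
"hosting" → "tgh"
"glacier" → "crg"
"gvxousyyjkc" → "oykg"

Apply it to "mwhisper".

iem

The transformation: keep one character in every 3, starting at position 1 (positions 1st, 4th, 7th, ...), then move the first character to the end.
For "mwhisper", step one produces "mie"; step two turns that into "iem".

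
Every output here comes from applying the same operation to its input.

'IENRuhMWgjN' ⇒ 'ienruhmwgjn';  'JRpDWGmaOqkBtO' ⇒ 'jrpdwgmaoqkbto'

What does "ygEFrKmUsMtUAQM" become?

What's happening: convert every letter to lowercase.
"ygEFrKmUsMtUAQM" → "ygefrkmusmtuaqm".

ygefrkmusmtuaqm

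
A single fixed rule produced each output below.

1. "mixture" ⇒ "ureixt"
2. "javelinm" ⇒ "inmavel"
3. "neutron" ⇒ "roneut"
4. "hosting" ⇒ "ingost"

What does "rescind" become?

Each output is the input with this applied: delete the first character, then move the last 3 characters to the front (rotate right by 3).
For "rescind", step one produces "escind"; step two turns that into "indesc".

indesc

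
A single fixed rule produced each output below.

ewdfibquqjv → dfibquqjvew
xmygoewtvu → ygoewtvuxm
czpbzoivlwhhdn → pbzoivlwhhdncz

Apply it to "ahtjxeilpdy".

tjxeilpdyah

Rule — move the first 2 characters to the end (rotate left by 2).
Doing the same to "ahtjxeilpdy": "tjxeilpdyah".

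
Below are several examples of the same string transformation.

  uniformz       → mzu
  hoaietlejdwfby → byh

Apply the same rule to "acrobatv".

tva

The transformation: move the last 2 characters to the front (rotate right by 2), then keep only the first 3 characters.
On "acrobatv" that produces "tva".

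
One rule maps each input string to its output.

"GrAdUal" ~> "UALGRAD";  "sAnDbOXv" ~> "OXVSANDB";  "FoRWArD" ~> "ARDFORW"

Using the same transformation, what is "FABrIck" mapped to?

In each case the input is transformed by: move the last 3 characters to the front (rotate right by 3), then convert every letter to uppercase.
For "FABrIck" the result is "ICKFABR".

ICKFABR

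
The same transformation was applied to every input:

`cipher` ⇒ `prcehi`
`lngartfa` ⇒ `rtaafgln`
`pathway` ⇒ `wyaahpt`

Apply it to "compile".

opceilm

Each output is the input with this applied: sort the characters into alphabetical order, then move the last 2 characters to the front (rotate right by 2).
Starting from "compile": after the first operation, "ceilmop"; after the second, "opceilm".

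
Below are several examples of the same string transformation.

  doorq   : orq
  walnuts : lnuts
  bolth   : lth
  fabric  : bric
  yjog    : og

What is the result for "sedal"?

The transformation: delete the first 2 characters.
Doing the same to "sedal": "dal".

dal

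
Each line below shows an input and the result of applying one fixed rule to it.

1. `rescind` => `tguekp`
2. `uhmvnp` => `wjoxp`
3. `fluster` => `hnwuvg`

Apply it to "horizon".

Rule — shift every letter 2 places forward in the alphabet (wrapping around), then delete the last character.
On "horizon": the first step gives "jqtkbqp", and the second then gives "jqtkbq".

jqtkbq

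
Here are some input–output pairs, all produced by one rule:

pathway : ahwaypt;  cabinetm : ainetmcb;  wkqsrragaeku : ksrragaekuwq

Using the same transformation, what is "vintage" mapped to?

Looking at the pairs, the operation is to move the first 2 characters to the end (rotate left by 2), then swap the first and last characters.
On "vintage": the first step gives "ntagevi", and the second then gives "itagevn".
(Check on "pathway": → "thwaypa" → "ahwaypt" ✓)

itagevn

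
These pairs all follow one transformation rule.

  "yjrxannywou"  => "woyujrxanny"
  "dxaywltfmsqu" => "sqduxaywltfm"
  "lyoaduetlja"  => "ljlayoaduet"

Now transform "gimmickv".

ckgvimmi

The transformation: swap the first and last characters, then move the last 3 characters to the front (rotate right by 3).
For "gimmickv", step one produces "vimmickg"; step two turns that into "ckgvimmi".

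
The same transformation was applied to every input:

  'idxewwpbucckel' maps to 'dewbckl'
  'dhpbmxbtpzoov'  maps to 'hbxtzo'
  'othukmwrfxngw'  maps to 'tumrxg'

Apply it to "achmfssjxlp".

cmsjl

In each case the input is transformed by: keep every other character starting from the second (positions 2nd, 4th, 6th, ...).
So "achmfssjxlp" becomes "cmsjl".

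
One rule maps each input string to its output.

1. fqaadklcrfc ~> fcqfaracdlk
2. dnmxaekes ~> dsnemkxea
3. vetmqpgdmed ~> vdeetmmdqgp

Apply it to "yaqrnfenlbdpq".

yqapqdrbnlfne

The rule is to take characters alternately from the front and the back (1st, last, 2nd, 2nd-last, ...).
"yaqrnfenlbdpq" → "yqapqdrbnlfne".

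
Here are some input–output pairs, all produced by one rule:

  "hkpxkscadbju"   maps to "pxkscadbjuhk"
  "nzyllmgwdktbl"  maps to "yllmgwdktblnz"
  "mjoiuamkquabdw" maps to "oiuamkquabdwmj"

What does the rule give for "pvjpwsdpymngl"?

The pattern: move the first 2 characters to the end (rotate left by 2).
"pvjpwsdpymngl" → "jpwsdpymnglpv".

jpwsdpymnglpv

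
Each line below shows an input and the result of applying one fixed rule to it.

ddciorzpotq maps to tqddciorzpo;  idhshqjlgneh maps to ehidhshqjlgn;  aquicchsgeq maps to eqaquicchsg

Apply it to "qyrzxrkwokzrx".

What's happening: move the last 2 characters to the front (rotate right by 2).
Applying that to "qyrzxrkwokzrx" gives "rxqyrzxrkwokz".

rxqyrzxrkwokz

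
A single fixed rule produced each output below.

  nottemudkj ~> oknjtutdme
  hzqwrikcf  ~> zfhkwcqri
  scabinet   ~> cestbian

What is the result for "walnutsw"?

aswwnult

In each case the input is transformed by: swap each adjacent pair of characters (1↔2, 3↔4, ...), then take characters alternately from the front and the back (1st, last, 2nd, 2nd-last, ...).
Applying that to "walnutsw" gives "aswwnult".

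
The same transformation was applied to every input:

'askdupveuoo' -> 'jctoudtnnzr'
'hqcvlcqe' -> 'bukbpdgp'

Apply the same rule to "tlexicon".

Each output is the input with this applied: shift every letter 1 place backward in the alphabet (wrapping around), then move the first 2 characters to the end (rotate left by 2).
Starting from "tlexicon": after the first operation, "skdwhbnm"; after the second, "dwhbnmsk".
(Check on "askdupveuoo": → "zrjctoudtnn" → "jctoudtnnzr" ✓)

dwhbnmsk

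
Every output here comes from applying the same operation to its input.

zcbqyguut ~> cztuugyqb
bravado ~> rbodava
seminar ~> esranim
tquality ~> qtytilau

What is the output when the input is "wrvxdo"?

Looking at the pairs, the operation is to reverse the string, then move the last 2 characters to the front (rotate right by 2).
"wrvxdo" → "odxvrw" → "rwodxv".

rwodxv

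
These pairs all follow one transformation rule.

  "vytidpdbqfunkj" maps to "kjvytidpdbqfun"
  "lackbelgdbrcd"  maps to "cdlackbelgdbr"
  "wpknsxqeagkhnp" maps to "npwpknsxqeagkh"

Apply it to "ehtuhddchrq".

Each output is the input with this applied: move the last 2 characters to the front (rotate right by 2).
"ehtuhddchrq" → "rqehtuhddch".

rqehtuhddch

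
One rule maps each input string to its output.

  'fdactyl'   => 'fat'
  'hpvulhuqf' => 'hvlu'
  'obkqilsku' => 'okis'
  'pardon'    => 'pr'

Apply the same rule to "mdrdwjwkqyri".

Looking at the pairs, the operation is to keep every other character starting from the first (positions 1st, 3rd, 5th, ...), then delete the last character.
Starting from "mdrdwjwkqyri": after the first operation, "mrwwqr"; after the second, "mrwwq".

mrwwq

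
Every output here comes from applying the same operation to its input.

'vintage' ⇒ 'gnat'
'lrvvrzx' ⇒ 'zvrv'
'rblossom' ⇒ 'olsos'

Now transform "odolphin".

In each case the input is transformed by: take characters alternately from the front and the back (1st, last, 2nd, 2nd-last, ...), then delete the first 3 characters.
Starting from "odolphin": after the first operation, "ondiohlp"; after the second, "iohlp".

iohlp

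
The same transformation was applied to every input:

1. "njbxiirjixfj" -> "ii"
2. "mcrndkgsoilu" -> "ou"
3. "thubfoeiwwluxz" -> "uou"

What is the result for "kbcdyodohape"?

oe

Rule — keep one character in every 3, starting at position 3 (positions 3rd, 6th, 9th, ...), then keep only the vowels.
Working it through for "kbcdyodohape": intermediate "cohe", final "oe".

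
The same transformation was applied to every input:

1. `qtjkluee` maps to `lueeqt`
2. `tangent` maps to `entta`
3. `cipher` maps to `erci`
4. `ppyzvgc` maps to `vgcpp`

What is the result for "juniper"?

perju

Each output is the input with this applied: move the first 2 characters to the end (rotate left by 2), then delete the first 2 characters.
For "juniper", step one produces "niperju"; step two turns that into "perju".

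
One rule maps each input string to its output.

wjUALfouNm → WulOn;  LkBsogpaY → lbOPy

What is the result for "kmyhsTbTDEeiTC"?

KYSBdEt

Each output is the input with this applied: flip the case of every letter, then keep every other character starting from the first (positions 1st, 3rd, 5th, ...).
For "kmyhsTbTDEeiTC", step one produces "KMYHStBtdeEItc"; step two turns that into "KYSBdEt".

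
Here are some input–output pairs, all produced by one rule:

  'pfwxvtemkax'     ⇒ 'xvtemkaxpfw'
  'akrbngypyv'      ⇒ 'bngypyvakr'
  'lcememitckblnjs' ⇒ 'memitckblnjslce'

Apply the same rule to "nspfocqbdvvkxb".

What's happening: move the first 3 characters to the end (rotate left by 3).
For "nspfocqbdvvkxb" the result is "focqbdvvkxbnsp".

focqbdvvkxbnsp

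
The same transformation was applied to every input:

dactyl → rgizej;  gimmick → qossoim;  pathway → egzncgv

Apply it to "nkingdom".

The transformation: swap the first and last characters, then shift every letter 6 places forward in the alphabet (wrapping around).
For "nkingdom", step one produces "mkingdon"; step two turns that into "sqotmjut".

sqotmjut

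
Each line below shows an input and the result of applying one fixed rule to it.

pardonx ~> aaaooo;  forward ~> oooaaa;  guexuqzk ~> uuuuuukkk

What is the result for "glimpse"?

lllppp

The pattern: keep one character in every 3, starting at position 2 (positions 2nd, 5th, 8th, ...), then repeat every character 3 times.
For "glimpse", step one produces "lp"; step two turns that into "lllppp".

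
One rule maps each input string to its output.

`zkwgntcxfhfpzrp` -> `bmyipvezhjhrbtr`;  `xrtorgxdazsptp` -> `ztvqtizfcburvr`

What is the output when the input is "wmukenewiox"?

yowmgpgykqz

What's happening: shift every letter 2 places forward in the alphabet (wrapping around).
On "wmukenewiox" that produces "yowmgpgykqz".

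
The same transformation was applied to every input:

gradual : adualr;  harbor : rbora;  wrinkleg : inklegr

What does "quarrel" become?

The rule is to delete the first character, then move the first character to the end.
For "quarrel", step one produces "uarrel"; step two turns that into "arrelu".
(Check on "gradual": → "radual" → "adualr" ✓)

arrelu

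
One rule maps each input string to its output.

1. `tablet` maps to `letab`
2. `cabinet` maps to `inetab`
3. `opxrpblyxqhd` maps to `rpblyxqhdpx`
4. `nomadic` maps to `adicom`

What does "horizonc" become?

Looking at the pairs, the operation is to delete the first character, then move the first 2 characters to the end (rotate left by 2).
"horizonc" → "izoncor".

izoncor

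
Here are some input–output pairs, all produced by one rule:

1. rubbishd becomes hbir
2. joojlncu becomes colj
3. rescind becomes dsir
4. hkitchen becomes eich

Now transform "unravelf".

What's happening: keep every other character starting from the first (positions 1st, 3rd, 5th, ...), then swap the first and last characters.
Applying both steps to "unravelf": "urvl", then "lrvu".

lrvu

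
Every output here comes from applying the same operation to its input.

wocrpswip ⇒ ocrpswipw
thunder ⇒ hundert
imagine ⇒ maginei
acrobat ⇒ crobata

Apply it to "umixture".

Looking at the pairs, the operation is to move the first character to the end.
On "umixture" that produces "mixtureu".

mixtureu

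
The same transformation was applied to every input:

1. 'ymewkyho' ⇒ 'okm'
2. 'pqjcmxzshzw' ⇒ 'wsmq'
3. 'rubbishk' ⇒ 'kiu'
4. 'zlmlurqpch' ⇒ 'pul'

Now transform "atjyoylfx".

fot

Each output is the input with this applied: keep one character in every 3, starting at position 2 (positions 2nd, 5th, 8th, ...), then reverse the string.
For "atjyoylfx", step one produces "tof"; step two turns that into "fot".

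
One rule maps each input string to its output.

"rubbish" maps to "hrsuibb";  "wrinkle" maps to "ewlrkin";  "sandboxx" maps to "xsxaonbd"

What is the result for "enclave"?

The transformation: reverse the string, then take characters alternately from the front and the back (1st, last, 2nd, 2nd-last, ...).
Starting from "enclave": after the first operation, "evalcne"; after the second, "eevnacl".

eevnacl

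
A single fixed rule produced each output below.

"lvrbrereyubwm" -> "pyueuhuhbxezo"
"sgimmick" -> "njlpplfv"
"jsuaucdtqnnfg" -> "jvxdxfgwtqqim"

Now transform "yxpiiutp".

In each case the input is transformed by: swap the first and last characters, then shift every letter 3 places forward in the alphabet (wrapping around).
For "yxpiiutp" the result is "sasllxwb".
(Check on "lvrbrereyubwm": → "mvrbrereyubwl" → "pyueuhuhbxezo" ✓)

sasllxwb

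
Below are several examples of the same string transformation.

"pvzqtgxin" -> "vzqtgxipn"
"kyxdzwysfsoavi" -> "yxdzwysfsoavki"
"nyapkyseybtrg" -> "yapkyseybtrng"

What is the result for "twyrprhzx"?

wyrprhztx

The rule is to swap the first and last characters, then move the first character to the end.
Working it through for "twyrprhzx": intermediate "xwyrprhzt", final "wyrprhztx".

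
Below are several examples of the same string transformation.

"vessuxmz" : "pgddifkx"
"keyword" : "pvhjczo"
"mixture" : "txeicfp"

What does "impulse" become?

In each case the input is transformed by: shift every letter 11 places forward in the alphabet (wrapping around), then swap each adjacent pair of characters (1↔2, 3↔4, ...).
Doing the same to "impulse": "xtfadwp".
(Check on "mixture": → "xtiefcp" → "txeicfp" ✓)

xtfadwp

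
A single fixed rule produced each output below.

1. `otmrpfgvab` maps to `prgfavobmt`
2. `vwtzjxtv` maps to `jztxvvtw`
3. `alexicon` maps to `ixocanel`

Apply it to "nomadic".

In each case the input is transformed by: move the first 3 characters to the end (rotate left by 3), then swap each adjacent pair of characters (1↔2, 3↔4, ...).
"nomadic" → "adicnom" → "dacionm".
(Check on "alexicon": → "xiconale" → "ixocanel" ✓)

dacionm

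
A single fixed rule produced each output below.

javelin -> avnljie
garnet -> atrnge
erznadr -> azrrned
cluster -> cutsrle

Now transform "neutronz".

The rule is to sort the characters into reverse alphabetical order, then move the last character to the front.
On "neutronz" that produces "ezutronn".

ezutronn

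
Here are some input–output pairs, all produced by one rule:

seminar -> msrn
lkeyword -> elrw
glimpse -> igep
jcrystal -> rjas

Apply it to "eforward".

Looking at the pairs, the operation is to keep every other character starting from the first (positions 1st, 3rd, 5th, ...), then swap each adjacent pair of characters (1↔2, 3↔4, ...).
Applying both steps to "eforward": "eowr", then "oerw".

oerw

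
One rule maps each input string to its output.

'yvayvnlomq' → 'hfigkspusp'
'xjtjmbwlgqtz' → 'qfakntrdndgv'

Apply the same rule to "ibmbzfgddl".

zaxxfcvgvt

The rule is to swap the front and back halves of the string, then shift every letter 6 places backward in the alphabet (wrapping around).
On "ibmbzfgddl" that produces "zaxxfcvgvt".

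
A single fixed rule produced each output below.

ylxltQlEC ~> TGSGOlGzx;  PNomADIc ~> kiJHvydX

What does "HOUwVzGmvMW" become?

Looking at the pairs, the operation is to shift every letter 5 places backward in the alphabet (wrapping around), then flip the case of every letter.
Starting from "HOUwVzGmvMW": after the first operation, "CJPrQuBhqHR"; after the second, "cjpRqUbHQhr".

cjpRqUbHQhr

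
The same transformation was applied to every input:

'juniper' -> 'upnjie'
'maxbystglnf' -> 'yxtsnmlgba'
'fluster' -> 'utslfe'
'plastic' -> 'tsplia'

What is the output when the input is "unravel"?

The rule is to delete the last character, then sort the characters into reverse alphabetical order.
Working it through for "unravel": intermediate "unrave", final "vurnea".

vurnea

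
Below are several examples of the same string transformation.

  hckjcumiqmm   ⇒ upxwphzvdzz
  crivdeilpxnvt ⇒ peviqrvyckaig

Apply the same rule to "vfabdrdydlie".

The pattern: shift every letter 13 places forward in the alphabet (wrapping around) — i.e. ROT13.
Doing the same to "vfabdrdydlie": "isnoqeqlqyvr".

isnoqeqlqyvr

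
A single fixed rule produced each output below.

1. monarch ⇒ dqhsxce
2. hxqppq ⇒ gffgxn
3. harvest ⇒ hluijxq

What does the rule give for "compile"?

Each output is the input with this applied: move the first 2 characters to the end (rotate left by 2), then shift every letter 10 places backward in the alphabet (wrapping around).
For "compile", step one produces "mpileco"; step two turns that into "cfybuse".

cfybuse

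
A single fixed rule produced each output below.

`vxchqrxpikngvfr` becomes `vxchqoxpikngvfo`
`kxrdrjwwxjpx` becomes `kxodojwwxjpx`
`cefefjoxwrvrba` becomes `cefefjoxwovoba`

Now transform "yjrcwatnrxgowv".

The rule is to replace every "r" with "o".
"yjrcwatnrxgowv" → "yjocwatnoxgowv".

yjocwatnoxgowv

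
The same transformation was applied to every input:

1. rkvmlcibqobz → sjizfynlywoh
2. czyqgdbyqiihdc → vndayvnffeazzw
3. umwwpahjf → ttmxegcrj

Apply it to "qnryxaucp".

ovuxrzmnk

In each case the input is transformed by: move the first 2 characters to the end (rotate left by 2), then shift every letter 3 places backward in the alphabet (wrapping around).
On "qnryxaucp": the first step gives "ryxaucpqn", and the second then gives "ovuxrzmnk".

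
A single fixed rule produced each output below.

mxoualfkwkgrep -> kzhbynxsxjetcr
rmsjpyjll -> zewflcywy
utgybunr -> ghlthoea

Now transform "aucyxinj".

In each case the input is transformed by: shift every letter 13 places forward in the alphabet (wrapping around) — i.e. ROT13, then swap each adjacent pair of characters (1↔2, 3↔4, ...).
So "aucyxinj" becomes "hnlpvkwa".

hnlpvkwa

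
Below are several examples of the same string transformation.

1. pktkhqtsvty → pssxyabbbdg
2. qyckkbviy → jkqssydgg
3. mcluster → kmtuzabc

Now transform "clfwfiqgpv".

The transformation: sort the characters into alphabetical order, then shift every letter 8 places forward in the alphabet (wrapping around).
On "clfwfiqgpv": the first step gives "cffgilpqvw", and the second then gives "knnoqtxyde".

knnoqtxyde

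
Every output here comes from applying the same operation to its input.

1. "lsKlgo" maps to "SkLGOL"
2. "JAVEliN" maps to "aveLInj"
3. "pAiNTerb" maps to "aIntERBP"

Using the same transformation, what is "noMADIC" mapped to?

OmadicN

In each case the input is transformed by: flip the case of every letter, then move the first character to the end.
For "noMADIC", step one produces "NOmadic"; step two turns that into "OmadicN".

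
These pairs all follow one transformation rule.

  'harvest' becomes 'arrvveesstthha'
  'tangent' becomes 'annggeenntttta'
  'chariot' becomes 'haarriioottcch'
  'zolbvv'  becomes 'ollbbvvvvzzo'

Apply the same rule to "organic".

rggaanniiccoor

Rule — double every character, then move the first 3 characters to the end (rotate left by 3).
On "organic" that produces "rggaanniiccoor".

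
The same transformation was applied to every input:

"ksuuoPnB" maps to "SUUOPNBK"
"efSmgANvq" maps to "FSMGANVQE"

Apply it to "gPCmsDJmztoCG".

Rule — move the first character to the end, then convert every letter to uppercase.
Starting from "gPCmsDJmztoCG": after the first operation, "PCmsDJmztoCGg"; after the second, "PCMSDJMZTOCGG".

PCMSDJMZTOCGG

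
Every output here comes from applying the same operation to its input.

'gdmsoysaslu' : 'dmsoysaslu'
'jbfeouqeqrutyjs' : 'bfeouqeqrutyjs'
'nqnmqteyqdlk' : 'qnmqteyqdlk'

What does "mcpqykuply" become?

The transformation: delete the first character.
Applying that to "mcpqykuply" gives "cpqykuply".

cpqykuply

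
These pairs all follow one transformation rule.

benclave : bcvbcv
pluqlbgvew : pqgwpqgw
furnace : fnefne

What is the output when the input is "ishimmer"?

The transformation: keep one character in every 3, starting at position 1 (positions 1st, 4th, 7th, ...), then write the whole string twice.
Working it through for "ishimmer": intermediate "iie", final "iieiie".

iieiie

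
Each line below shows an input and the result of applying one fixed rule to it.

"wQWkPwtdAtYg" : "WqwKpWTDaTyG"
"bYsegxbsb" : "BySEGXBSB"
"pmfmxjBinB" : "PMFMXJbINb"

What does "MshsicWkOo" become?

In each case the input is transformed by: flip the case of every letter.
So "MshsicWkOo" becomes "mSHSICwKoO".

mSHSICwKoO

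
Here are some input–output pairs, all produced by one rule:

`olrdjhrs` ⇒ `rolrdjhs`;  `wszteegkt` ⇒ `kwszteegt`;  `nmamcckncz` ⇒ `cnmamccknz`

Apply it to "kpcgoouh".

Each output is the input with this applied: move the last character to the front, then swap the first and last characters.
Starting from "kpcgoouh": after the first operation, "hkpcgoou"; after the second, "ukpcgooh".

ukpcgooh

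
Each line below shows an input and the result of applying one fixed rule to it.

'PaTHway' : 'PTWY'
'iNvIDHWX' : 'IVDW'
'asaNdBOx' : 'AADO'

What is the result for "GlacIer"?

The transformation: keep every other character starting from the first (positions 1st, 3rd, 5th, ...), then convert every letter to uppercase.
On "GlacIer": the first step gives "GaIr", and the second then gives "GAIR".

GAIR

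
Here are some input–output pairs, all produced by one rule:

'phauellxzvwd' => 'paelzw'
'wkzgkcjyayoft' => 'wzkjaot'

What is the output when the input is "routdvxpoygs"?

rudxog

The transformation: keep every other character starting from the first (positions 1st, 3rd, 5th, ...).
Applying that to "routdvxpoygs" gives "rudxog".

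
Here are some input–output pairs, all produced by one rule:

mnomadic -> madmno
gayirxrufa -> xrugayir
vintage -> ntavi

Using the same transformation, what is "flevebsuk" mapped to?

The pattern: delete the last 2 characters, then move the last 3 characters to the front (rotate right by 3).
For "flevebsuk", step one produces "flevebs"; step two turns that into "ebsflev".

ebsflev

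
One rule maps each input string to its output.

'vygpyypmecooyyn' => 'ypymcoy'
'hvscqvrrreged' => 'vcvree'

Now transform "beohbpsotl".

ehpol

The pattern: keep every other character starting from the second (positions 2nd, 4th, 6th, ...).
"beohbpsotl" → "ehpol".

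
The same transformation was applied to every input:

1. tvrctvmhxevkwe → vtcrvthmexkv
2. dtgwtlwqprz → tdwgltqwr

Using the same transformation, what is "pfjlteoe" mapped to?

fpljet

The pattern: swap each adjacent pair of characters (1↔2, 3↔4, ...), then delete the last 2 characters.
Applying that to "pfjlteoe" gives "fpljet".
(Check on "dtgwtlwqprz": → "tdwgltqwrpz" → "tdwgltqwr" ✓)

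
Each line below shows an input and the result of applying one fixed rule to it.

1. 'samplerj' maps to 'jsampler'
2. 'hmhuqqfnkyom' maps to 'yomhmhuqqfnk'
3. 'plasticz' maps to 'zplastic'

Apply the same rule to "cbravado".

In each case the input is transformed by: move the first 3 characters to the end (rotate left by 3), then swap the front and back halves of the string.
Working it through for "cbravado": intermediate "avadocbr", final "ocbravad".

ocbravad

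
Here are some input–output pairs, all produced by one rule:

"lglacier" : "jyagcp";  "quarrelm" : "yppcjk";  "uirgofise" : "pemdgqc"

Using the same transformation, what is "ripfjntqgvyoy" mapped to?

What's happening: delete the first 2 characters, then shift every letter 2 places backward in the alphabet (wrapping around).
Applying both steps to "ripfjntqgvyoy": "pfjntqgvyoy", then "ndhlroetwmw".

ndhlroetwmw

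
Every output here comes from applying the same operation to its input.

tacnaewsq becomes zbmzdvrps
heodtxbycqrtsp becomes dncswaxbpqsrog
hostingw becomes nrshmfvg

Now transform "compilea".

In each case the input is transformed by: move the first character to the end, then shift every letter 1 place backward in the alphabet (wrapping around).
Working it through for "compilea": intermediate "ompileac", final "nlohkdzb".

nlohkdzb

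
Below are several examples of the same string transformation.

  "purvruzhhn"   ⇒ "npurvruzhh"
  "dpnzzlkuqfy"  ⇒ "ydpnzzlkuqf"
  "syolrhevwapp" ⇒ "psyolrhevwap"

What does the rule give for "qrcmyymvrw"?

wqrcmyymvr

Rule — move the last character to the front.
Applying that to "qrcmyymvrw" gives "wqrcmyymvr".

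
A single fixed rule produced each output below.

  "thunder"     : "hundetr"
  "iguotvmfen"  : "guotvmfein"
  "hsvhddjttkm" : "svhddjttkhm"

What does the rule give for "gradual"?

The transformation: swap the first and last characters, then move the first character to the end.
Starting from "gradual": after the first operation, "lraduag"; after the second, "raduagl".

raduagl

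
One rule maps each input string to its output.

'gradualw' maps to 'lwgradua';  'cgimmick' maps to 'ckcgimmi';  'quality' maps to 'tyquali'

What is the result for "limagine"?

What's happening: move the last 2 characters to the front (rotate right by 2).
Applying that to "limagine" gives "nelimagi".

nelimagi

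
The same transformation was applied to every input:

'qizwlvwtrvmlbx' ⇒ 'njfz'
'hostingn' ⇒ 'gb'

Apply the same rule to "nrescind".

sw

In each case the input is transformed by: shift every letter 12 places backward in the alphabet (wrapping around), then keep one character in every 3, starting at position 3 (positions 3rd, 6th, 9th, ...).
"nrescind" → "bfsgqwbr" → "sw".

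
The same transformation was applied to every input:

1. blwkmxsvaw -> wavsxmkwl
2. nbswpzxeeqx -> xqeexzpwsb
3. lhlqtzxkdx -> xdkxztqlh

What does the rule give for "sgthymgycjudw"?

The rule is to delete the first character, then reverse the string.
Applying both steps to "sgthymgycjudw": "gthymgycjudw", then "wdujcygmyhtg".
(Check on "lhlqtzxkdx": → "hlqtzxkdx" → "xdkxztqlh" ✓)

wdujcygmyhtg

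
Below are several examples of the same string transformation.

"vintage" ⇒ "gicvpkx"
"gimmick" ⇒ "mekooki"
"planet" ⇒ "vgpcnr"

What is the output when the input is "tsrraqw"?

The transformation: reverse the string, then shift every letter 2 places forward in the alphabet (wrapping around).
On "tsrraqw" that produces "yscttuv".
(Check on "gimmick": → "kcimmig" → "mekooki" ✓)

yscttuv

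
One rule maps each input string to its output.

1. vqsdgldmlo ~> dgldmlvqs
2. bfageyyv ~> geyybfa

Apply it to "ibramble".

Rule — delete the last character, then move the first 3 characters to the end (rotate left by 3).
Applying both steps to "ibramble": "ibrambl", then "amblibr".

amblibr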